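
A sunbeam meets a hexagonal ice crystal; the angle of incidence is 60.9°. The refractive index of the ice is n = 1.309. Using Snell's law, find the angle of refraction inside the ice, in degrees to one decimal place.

Snell: sin θ_r = sin θ_i / n = sin 60.9° / 1.309 = 0.8738 / 1.309 = 0.6675.
θ_r = arcsin(0.6675) = 41.88°.

41.9°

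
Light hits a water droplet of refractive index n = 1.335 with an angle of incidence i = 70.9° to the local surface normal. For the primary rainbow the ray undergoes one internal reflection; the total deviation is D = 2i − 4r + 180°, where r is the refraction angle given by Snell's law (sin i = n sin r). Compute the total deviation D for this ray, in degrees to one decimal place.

sin r = sin 70.9° / 1.335 = 0.9449/1.335 = 0.7078; r = 45.06°.
D = 2·70.9° − 4·45.06° + 180° = 141.80° − 180.23° + 180° = 141.57°.

141.6°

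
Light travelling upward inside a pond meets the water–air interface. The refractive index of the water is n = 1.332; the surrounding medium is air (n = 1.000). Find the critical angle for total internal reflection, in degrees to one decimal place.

48.7°

sin θ_c = n_air / n = 1.000 / 1.332 = 0.7508.
θ_c = arcsin(0.7508) = 48.66°.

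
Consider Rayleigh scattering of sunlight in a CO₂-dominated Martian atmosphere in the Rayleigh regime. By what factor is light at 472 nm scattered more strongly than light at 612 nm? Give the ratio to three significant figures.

2.83

Rayleigh scattering ∝ λ⁻⁴, so the ratio of coefficients is the inverse fourth power of the wavelength ratio.
σ(472)/σ(612) = (612/472)⁴ = (1.2966)⁴ = 2.826.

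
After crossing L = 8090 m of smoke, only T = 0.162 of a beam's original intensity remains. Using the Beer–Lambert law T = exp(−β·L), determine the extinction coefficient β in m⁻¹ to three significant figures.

0.000225 m⁻¹

Beer–Lambert: T = exp(−βL) ⇒ β = −ln(T)/L = −ln(0.162)/8090 = 1.8202/8090 = 0.000225 m⁻¹.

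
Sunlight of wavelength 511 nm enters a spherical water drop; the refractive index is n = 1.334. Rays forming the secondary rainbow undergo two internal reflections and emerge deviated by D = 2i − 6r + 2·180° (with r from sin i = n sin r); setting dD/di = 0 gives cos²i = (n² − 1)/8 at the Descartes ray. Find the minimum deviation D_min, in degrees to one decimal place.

cos²i = (1.77956 − 1)/8 = 0.09744; i = arccos(0.31216) = 71.810°.
sin r = sin 71.810°/1.334 = 0.71217; r = 45.411°.
D_min = 2·71.810° − 6·45.411° + 360° = 231.153°.

231.2°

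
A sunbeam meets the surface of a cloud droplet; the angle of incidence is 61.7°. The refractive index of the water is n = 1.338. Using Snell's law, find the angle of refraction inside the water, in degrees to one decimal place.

41.2°

Snell: sin θ_r = sin θ_i / n = sin 61.7° / 1.338 = 0.8805 / 1.338 = 0.6581.
θ_r = arcsin(0.6581) = 41.15°.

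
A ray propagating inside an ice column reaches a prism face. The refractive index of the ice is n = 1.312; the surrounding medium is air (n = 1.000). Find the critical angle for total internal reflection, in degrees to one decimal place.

sin θ_c = n_air / n = 1.000 / 1.312 = 0.7622.
θ_c = arcsin(0.7622) = 49.66°.

49.7°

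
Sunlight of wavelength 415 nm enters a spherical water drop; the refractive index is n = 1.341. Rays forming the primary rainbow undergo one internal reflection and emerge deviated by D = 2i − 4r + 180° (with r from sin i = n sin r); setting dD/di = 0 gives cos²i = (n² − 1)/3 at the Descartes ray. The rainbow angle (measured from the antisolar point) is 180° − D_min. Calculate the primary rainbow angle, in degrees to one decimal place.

cos²i = (1.79828 − 1)/3 = 0.26609; i = arccos(0.51584) = 58.946°.
sin r = sin 58.946°/1.341 = 0.63884; r = 39.705°.
D_min = 2·58.946° − 4·39.705° + 180° = 139.071°.
Rainbow angle = 180° − D_min = 40.929°.

40.9°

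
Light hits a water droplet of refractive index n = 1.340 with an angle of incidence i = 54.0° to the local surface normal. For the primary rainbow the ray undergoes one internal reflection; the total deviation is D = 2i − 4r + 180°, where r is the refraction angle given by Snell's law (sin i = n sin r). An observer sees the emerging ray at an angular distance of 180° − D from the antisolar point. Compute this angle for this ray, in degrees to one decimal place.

sin r = sin 54.0° / 1.340 = 0.8090/1.340 = 0.6037; r = 37.14°.
D = 2·54.0° − 4·37.14° + 180° = 108.00° − 148.55° + 180° = 139.45°.
Angle from antisolar point = 180° − D = 40.55°.

40.6°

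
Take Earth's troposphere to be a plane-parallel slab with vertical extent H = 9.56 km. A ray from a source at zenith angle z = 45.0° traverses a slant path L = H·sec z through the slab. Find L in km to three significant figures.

13.5 km

sec z = 1/cos 45.0° = 1.4142.
L = 9.56 × 1.4142 = 13.520 km.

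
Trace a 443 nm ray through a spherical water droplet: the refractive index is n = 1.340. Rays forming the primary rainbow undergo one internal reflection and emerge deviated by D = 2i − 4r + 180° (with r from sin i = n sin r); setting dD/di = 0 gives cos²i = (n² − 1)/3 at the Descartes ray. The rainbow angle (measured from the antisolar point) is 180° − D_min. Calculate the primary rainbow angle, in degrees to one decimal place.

cos²i = (1.79560 − 1)/3 = 0.26520; i = arccos(0.51498) = 59.004°.
sin r = sin 59.004°/1.340 = 0.63971; r = 39.770°.
D_min = 2·59.004° − 4·39.770° + 180° = 138.929°.
Rainbow angle = 180° − D_min = 41.071°.

41.1°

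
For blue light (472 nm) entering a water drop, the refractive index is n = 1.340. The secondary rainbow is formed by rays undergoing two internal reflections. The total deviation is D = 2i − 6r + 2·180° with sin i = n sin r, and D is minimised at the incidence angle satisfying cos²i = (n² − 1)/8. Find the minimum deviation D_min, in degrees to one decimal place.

232.7°

cos²i = (1.79560 − 1)/8 = 0.09945; i = arccos(0.31536) = 71.618°.
sin r = sin 71.618°/1.340 = 0.70819; r = 45.088°.
D_min = 2·71.618° − 6·45.088° + 360° = 232.709°.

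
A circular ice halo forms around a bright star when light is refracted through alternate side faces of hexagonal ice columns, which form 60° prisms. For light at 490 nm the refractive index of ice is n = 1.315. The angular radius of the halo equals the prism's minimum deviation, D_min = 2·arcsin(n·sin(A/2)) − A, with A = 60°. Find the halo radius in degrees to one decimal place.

22.2°

n·sin(A/2) = 1.315 × sin 30° = 1.315 × 0.5000 = 0.6575.
D_min = 2·arcsin(0.6575) − 60° = 2 × 41.109° − 60° = 22.219°.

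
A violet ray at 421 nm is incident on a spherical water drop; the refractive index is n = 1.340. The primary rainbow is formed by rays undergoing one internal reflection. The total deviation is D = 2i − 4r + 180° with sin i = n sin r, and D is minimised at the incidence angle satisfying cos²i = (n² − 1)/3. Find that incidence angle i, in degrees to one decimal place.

cos²i = (1.340² − 1)/3 = (1.79560 − 1)/3 = 0.26520.
cos i = 0.51498, so i = 59.004°.

59.0°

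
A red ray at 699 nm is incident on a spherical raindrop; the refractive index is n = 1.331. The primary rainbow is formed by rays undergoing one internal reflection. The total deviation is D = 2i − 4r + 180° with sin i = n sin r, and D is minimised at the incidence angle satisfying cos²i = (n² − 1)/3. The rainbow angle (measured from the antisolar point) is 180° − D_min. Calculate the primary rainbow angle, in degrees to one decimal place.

cos²i = (1.77156 − 1)/3 = 0.25719; i = arccos(0.50714) = 59.527°.
sin r = sin 59.527°/1.331 = 0.64753; r = 40.356°.
D_min = 2·59.527° − 4·40.356° + 180° = 137.630°.
Rainbow angle = 180° − D_min = 42.370°.

42.4°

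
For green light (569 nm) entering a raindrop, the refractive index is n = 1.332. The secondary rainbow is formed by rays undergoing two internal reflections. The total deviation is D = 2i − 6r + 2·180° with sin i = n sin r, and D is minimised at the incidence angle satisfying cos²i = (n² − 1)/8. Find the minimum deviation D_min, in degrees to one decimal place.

230.6°

cos²i = (1.77422 − 1)/8 = 0.09678; i = arccos(0.31109) = 71.875°.
sin r = sin 71.875°/1.332 = 0.71350; r = 45.520°.
D_min = 2·71.875° − 6·45.520° + 360° = 230.628°.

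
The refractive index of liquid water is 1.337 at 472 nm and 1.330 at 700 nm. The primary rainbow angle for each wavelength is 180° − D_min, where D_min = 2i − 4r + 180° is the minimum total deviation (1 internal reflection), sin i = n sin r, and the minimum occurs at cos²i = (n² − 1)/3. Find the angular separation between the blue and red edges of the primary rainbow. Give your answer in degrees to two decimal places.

1.02°

At 472 nm (n = 1.337): cos²i = 0.26252 → i = 59.178°, r = 39.964°, D_min = 138.500°, rainbow angle = 41.500°.
At 700 nm (n = 1.330): cos²i = 0.25630 → i = 59.585°, r = 40.422°, D_min = 137.484°, rainbow angle = 42.516°.
Angular width = |41.500° − 42.516°| = 1.016°.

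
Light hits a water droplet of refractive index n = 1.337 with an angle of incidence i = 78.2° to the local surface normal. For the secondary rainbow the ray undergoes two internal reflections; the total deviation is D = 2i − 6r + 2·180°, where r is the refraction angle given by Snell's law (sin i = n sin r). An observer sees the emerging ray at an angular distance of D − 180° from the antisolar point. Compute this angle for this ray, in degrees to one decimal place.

sin r = sin 78.2° / 1.337 = 0.9789/1.337 = 0.7321; r = 47.07°.
D = 2·78.2° − 6·47.07° + 2·180° = 156.40° − 282.40° + 360° = 234.00°.
Angle from antisolar point = D − 180° = 54.00°.

54.0°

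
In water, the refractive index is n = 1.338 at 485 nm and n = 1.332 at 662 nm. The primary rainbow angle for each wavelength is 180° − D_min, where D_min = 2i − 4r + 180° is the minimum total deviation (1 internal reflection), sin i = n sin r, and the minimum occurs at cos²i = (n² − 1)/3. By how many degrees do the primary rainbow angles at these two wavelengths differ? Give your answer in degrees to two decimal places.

At 485 nm (n = 1.338): cos²i = 0.26341 → i = 59.120°, r = 39.899°, D_min = 138.643°, rainbow angle = 41.357°.
At 662 nm (n = 1.332): cos²i = 0.25807 → i = 59.469°, r = 40.290°, D_min = 137.776°, rainbow angle = 42.224°.
Angular width = |41.357° − 42.224°| = 0.867°.

0.87°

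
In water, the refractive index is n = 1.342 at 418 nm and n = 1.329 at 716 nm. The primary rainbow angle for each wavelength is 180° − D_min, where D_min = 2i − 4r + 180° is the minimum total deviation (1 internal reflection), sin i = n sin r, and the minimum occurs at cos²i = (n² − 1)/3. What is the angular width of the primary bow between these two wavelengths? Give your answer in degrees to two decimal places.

1.88°

At 418 nm (n = 1.342): cos²i = 0.26699 → i = 58.888°, r = 39.641°, D_min = 139.213°, rainbow angle = 40.787°.
At 716 nm (n = 1.329): cos²i = 0.25541 → i = 59.643°, r = 40.487°, D_min = 137.337°, rainbow angle = 42.663°.
Angular width = |40.787° − 42.663°| = 1.876°.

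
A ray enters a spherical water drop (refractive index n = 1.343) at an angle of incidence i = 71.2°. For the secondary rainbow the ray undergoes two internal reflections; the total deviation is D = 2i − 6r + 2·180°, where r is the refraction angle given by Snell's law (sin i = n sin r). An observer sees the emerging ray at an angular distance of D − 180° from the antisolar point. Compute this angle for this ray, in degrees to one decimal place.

sin r = sin 71.2° / 1.343 = 0.9466/1.343 = 0.7049; r = 44.82°.
D = 2·71.2° − 6·44.82° + 2·180° = 142.40° − 268.92° + 360° = 233.48°.
Angle from antisolar point = D − 180° = 53.48°.

53.5°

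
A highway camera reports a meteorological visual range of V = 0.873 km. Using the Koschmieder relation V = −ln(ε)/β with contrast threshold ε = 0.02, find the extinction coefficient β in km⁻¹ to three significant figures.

4.48 km⁻¹

β = −ln(0.02) / V = 3.912 / 0.873 = 4.4811 km⁻¹.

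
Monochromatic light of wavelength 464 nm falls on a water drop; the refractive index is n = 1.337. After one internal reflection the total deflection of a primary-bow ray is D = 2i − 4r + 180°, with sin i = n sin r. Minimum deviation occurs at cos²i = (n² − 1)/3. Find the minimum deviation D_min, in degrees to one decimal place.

138.5°

cos²i = (1.78757 − 1)/3 = 0.26252; i = arccos(0.51237) = 59.178°.
sin r = sin 59.178°/1.337 = 0.64231; r = 39.964°.
D_min = 2·59.178° − 4·39.964° + 180° = 138.500°.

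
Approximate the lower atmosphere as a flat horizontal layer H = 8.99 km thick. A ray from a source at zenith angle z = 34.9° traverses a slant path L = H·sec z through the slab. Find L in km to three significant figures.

sec z = 1/cos 34.9° = 1.2193.
L = 8.99 × 1.2193 = 10.961 km.

11.0 km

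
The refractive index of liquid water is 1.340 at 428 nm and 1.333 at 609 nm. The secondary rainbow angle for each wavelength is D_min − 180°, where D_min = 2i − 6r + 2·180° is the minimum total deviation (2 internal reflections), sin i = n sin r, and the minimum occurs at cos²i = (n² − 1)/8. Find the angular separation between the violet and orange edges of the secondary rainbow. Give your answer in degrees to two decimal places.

At 428 nm (n = 1.340): cos²i = 0.09945 → i = 71.618°, r = 45.088°, D_min = 232.709°, rainbow angle = 52.709°.
At 609 nm (n = 1.333): cos²i = 0.09711 → i = 71.843°, r = 45.466°, D_min = 230.891°, rainbow angle = 50.891°.
Angular width = |52.709° − 50.891°| = 1.818°.

1.82°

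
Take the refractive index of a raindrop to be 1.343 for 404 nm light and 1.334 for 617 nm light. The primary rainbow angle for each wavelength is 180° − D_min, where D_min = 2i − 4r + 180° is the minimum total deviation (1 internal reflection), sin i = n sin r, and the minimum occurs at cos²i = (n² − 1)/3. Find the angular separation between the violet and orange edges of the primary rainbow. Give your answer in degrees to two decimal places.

1.29°

At 404 nm (n = 1.343): cos²i = 0.26788 → i = 58.830°, r = 39.577°, D_min = 139.354°, rainbow angle = 40.646°.
At 617 nm (n = 1.334): cos²i = 0.25985 → i = 59.352°, r = 40.159°, D_min = 138.067°, rainbow angle = 41.933°.
Angular width = |40.646° − 41.933°| = 1.287°.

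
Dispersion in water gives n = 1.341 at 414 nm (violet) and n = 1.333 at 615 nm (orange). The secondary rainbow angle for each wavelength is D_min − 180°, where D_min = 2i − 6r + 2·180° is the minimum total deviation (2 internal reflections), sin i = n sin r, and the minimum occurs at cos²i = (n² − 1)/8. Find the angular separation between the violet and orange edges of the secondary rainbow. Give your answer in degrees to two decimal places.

At 414 nm (n = 1.341): cos²i = 0.09979 → i = 71.586°, r = 45.034°, D_min = 232.966°, rainbow angle = 52.966°.
At 615 nm (n = 1.333): cos²i = 0.09711 → i = 71.843°, r = 45.466°, D_min = 230.891°, rainbow angle = 50.891°.
Angular width = |52.966° − 50.891°| = 2.075°.

2.08°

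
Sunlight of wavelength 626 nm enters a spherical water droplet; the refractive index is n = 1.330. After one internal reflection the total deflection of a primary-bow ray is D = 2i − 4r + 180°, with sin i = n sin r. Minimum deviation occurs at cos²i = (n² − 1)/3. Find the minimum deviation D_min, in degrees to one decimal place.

137.5°

cos²i = (1.76890 − 1)/3 = 0.25630; i = arccos(0.50626) = 59.585°.
sin r = sin 59.585°/1.330 = 0.64841; r = 40.422°.
D_min = 2·59.585° − 4·40.422° + 180° = 137.484°.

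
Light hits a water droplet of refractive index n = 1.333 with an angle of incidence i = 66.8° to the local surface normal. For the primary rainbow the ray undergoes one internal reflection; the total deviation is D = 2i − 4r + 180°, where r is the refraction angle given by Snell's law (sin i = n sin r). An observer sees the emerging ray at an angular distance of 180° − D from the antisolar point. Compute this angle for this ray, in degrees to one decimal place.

40.8°

sin r = sin 66.8° / 1.333 = 0.9191/1.333 = 0.6895; r = 43.59°.
D = 2·66.8° − 4·43.59° + 180° = 133.60° − 174.37° + 180° = 139.23°.
Angle from antisolar point = 180° − D = 40.77°.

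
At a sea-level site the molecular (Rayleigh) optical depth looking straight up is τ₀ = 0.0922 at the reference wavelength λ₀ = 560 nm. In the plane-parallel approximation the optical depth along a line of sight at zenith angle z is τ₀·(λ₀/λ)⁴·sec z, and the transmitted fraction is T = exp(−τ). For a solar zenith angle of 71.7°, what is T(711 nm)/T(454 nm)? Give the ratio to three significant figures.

1.76

Airmass: sec 71.7° = 3.1848.
τ(711 nm) = 0.0922 × (560/711)⁴ × 3.1848 = 0.0922 × 0.3848 × 3.1848 = 0.1130.
τ(454 nm) = 0.0922 × (560/454)⁴ × 3.1848 = 0.0922 × 2.3149 × 3.1848 = 0.6797.
T(711)/T(454) = exp(τ_B − τ_A) = exp(0.5667) = 1.7625.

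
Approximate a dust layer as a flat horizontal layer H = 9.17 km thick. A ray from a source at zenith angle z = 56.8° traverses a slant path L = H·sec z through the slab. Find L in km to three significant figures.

16.7 km

sec z = 1/cos 56.8° = 1.8263.
L = 9.17 × 1.8263 = 16.747 km.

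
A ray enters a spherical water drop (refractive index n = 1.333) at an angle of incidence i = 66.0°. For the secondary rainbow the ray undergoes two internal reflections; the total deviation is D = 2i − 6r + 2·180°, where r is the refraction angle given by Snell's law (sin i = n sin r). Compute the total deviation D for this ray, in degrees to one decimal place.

232.4°

sin r = sin 66.0° / 1.333 = 0.9135/1.333 = 0.6853; r = 43.26°.
D = 2·66.0° − 6·43.26° + 2·180° = 132.00° − 259.57° + 360° = 232.43°.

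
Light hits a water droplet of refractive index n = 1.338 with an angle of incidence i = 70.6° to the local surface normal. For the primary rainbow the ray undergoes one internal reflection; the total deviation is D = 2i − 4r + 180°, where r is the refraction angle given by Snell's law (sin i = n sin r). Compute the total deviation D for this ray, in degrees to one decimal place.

141.9°

sin r = sin 70.6° / 1.338 = 0.9432/1.338 = 0.7049; r = 44.83°.
D = 2·70.6° − 4·44.83° + 180° = 141.20° − 179.30° + 180° = 141.90°.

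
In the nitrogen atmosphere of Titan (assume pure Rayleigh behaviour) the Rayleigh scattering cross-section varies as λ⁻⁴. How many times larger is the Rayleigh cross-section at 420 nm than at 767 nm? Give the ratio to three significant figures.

11.1

Rayleigh scattering ∝ λ⁻⁴, so the ratio of coefficients is the inverse fourth power of the wavelength ratio.
σ(420)/σ(767) = (767/420)⁴ = (1.8262)⁴ = 11.12.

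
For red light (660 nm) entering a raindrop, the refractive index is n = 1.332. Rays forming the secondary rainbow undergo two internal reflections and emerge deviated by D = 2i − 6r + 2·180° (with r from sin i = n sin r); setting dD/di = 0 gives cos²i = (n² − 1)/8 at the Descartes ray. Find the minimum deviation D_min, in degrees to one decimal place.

230.6°

cos²i = (1.77422 − 1)/8 = 0.09678; i = arccos(0.31109) = 71.875°.
sin r = sin 71.875°/1.332 = 0.71350; r = 45.520°.
D_min = 2·71.875° − 6·45.520° + 360° = 230.628°.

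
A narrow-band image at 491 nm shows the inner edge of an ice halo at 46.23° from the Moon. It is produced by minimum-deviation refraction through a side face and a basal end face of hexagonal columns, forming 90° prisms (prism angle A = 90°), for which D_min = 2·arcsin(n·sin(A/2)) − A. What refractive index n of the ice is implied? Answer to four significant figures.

1.312

Rearranging: n = sin((D_min + A)/2) / sin(A/2).
(D_min + A)/2 = (46.23° + 90°)/2 = 68.115°.
n = sin 68.115° / sin 45° = 0.9279 / 0.7071 = 1.3123.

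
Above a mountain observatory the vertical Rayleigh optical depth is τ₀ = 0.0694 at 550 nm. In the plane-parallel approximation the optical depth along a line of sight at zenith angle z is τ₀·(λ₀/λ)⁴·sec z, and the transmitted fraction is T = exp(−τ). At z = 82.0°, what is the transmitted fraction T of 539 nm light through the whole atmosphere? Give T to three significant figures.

0.582

sec 82.0° = 7.1853.
τ = 0.0694 × (550/539)⁴ × 7.1853 = 0.0694 × 1.0842 × 7.1853 = 0.5406.
T = exp(−0.5406) = 0.5824.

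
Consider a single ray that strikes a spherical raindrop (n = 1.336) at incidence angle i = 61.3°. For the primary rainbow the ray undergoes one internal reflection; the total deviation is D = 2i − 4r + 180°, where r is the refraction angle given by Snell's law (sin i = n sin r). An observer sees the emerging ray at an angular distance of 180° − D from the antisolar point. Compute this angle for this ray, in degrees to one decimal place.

sin r = sin 61.3° / 1.336 = 0.8771/1.336 = 0.6565; r = 41.04°.
D = 2·61.3° − 4·41.04° + 180° = 122.60° − 164.15° + 180° = 138.45°.
Angle from antisolar point = 180° − D = 41.55°.

41.5°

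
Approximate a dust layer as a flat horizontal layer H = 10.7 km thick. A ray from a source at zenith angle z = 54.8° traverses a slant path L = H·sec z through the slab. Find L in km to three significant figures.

18.6 km

sec z = 1/cos 54.8° = 1.7348.
L = 10.7 × 1.7348 = 18.562 km.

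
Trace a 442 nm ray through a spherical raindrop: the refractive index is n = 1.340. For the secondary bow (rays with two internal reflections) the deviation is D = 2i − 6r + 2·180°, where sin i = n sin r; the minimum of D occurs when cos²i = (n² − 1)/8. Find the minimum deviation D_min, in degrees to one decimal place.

232.7°

cos²i = (1.79560 − 1)/8 = 0.09945; i = arccos(0.31536) = 71.618°.
sin r = sin 71.618°/1.340 = 0.70819; r = 45.088°.
D_min = 2·71.618° − 6·45.088° + 360° = 232.709°.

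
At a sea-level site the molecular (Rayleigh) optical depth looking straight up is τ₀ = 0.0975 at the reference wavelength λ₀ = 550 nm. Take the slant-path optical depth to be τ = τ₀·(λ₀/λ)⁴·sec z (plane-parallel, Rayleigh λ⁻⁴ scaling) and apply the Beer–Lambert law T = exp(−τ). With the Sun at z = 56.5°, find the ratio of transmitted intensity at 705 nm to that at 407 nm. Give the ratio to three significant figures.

Airmass: sec 56.5° = 1.8118.
τ(705 nm) = 0.0975 × (550/705)⁴ × 1.8118 = 0.0975 × 0.3704 × 1.8118 = 0.0654.
τ(407 nm) = 0.0975 × (550/407)⁴ × 1.8118 = 0.0975 × 3.3348 × 1.8118 = 0.5891.
T(705)/T(407) = exp(τ_B − τ_A) = exp(0.5237) = 1.6882.

1.69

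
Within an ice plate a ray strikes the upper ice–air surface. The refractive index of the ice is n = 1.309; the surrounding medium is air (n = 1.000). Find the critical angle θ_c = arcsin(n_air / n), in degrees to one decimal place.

sin θ_c = n_air / n = 1.000 / 1.309 = 0.7639.
θ_c = arcsin(0.7639) = 49.81°.

49.8°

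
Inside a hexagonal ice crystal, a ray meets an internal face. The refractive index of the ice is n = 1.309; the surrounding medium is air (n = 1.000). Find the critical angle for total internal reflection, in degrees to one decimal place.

49.8°

sin θ_c = n_air / n = 1.000 / 1.309 = 0.7639.
θ_c = arcsin(0.7639) = 49.81°.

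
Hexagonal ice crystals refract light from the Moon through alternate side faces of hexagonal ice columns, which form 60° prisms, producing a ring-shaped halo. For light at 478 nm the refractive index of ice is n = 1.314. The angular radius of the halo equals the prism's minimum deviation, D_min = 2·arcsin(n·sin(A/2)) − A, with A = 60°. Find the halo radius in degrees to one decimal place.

n·sin(A/2) = 1.314 × sin 30° = 1.314 × 0.5000 = 0.6570.
D_min = 2·arcsin(0.6570) − 60° = 2 × 41.071° − 60° = 22.143°.

22.1°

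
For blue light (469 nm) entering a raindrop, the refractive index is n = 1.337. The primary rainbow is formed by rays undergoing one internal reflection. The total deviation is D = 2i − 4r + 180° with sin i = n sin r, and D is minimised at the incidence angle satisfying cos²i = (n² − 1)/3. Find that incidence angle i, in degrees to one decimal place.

cos²i = (1.337² − 1)/3 = (1.78757 − 1)/3 = 0.26252.
cos i = 0.51237, so i = 59.178°.

59.2°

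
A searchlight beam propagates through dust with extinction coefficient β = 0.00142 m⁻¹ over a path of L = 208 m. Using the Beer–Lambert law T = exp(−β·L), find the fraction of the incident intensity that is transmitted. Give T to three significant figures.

0.744

τ = β·L = 0.00142 × 208 = 0.2954.
T = exp(−0.2954) = 0.7443.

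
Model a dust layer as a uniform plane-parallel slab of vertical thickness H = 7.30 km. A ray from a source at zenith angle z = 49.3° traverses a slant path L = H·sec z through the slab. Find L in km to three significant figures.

11.2 km

sec z = 1/cos 49.3° = 1.5335.
L = 7.30 × 1.5335 = 11.195 km.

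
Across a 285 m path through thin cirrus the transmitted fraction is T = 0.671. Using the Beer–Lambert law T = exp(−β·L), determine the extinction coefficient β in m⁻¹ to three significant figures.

Beer–Lambert: T = exp(−βL) ⇒ β = −ln(T)/L = −ln(0.671)/285 = 0.3990/285 = 0.0014 m⁻¹.

0.00140 m⁻¹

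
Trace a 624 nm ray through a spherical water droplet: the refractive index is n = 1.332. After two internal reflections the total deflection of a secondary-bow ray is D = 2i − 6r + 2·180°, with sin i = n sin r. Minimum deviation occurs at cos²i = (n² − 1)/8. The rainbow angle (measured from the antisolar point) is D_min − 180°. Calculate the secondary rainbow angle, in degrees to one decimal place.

50.6°

cos²i = (1.77422 − 1)/8 = 0.09678; i = arccos(0.31109) = 71.875°.
sin r = sin 71.875°/1.332 = 0.71350; r = 45.520°.
D_min = 2·71.875° − 6·45.520° + 360° = 230.628°.
Rainbow angle = D_min − 180° = 50.628°.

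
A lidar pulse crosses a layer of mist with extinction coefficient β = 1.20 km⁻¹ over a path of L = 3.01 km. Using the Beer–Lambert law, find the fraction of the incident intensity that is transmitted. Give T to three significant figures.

τ = β·L = 1.20 × 3.01 = 3.6120.
T = exp(−3.6120) = 0.0270.

0.0270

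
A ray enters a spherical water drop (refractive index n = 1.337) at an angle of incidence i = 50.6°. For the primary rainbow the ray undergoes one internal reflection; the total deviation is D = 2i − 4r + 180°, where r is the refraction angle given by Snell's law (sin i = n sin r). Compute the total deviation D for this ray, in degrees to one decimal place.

sin r = sin 50.6° / 1.337 = 0.7727/1.337 = 0.5780; r = 35.31°.
D = 2·50.6° − 4·35.31° + 180° = 101.20° − 141.23° + 180° = 139.97°.

140.0°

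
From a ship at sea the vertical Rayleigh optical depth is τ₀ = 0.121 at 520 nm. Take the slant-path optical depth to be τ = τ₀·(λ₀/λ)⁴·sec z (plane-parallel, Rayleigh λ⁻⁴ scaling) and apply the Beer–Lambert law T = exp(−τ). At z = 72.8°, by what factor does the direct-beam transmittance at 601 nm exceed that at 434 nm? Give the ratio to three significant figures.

1.85

Airmass: sec 72.8° = 3.3817.
τ(601 nm) = 0.121 × (520/601)⁴ × 3.3817 = 0.121 × 0.5604 × 3.3817 = 0.2293.
τ(434 nm) = 0.121 × (520/434)⁴ × 3.3817 = 0.121 × 2.0609 × 3.3817 = 0.8433.
T(601)/T(434) = exp(τ_B − τ_A) = exp(0.6140) = 1.8478.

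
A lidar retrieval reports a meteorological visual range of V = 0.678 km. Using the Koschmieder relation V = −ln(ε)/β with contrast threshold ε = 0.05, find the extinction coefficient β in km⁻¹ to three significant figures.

β = −ln(0.05) / V = 2.996 / 0.678 = 4.4185 km⁻¹.

4.42 km⁻¹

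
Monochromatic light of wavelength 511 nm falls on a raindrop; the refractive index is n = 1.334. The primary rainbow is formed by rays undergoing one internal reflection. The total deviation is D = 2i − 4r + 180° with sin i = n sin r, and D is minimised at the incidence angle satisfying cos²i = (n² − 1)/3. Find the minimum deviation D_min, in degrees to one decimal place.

cos²i = (1.77956 − 1)/3 = 0.25985; i = arccos(0.50976) = 59.352°.
sin r = sin 59.352°/1.334 = 0.64492; r = 40.159°.
D_min = 2·59.352° − 4·40.159° + 180° = 138.067°.

138.1°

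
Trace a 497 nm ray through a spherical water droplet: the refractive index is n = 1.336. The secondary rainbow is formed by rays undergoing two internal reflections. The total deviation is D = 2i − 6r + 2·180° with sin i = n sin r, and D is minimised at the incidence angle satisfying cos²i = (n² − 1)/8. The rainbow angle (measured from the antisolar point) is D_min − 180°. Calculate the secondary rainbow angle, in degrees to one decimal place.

cos²i = (1.78490 − 1)/8 = 0.09811; i = arccos(0.31323) = 71.746°.
sin r = sin 71.746°/1.336 = 0.71084; r = 45.303°.
D_min = 2·71.746° − 6·45.303° + 360° = 231.674°.
Rainbow angle = D_min − 180° = 51.674°.

51.7°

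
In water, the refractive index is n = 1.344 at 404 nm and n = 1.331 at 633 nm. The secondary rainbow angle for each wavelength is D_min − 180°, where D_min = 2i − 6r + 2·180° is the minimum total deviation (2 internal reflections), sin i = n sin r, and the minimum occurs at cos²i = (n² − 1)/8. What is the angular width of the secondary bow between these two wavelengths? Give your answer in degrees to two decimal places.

3.37°

At 404 nm (n = 1.344): cos²i = 0.10079 → i = 71.490°, r = 44.874°, D_min = 233.733°, rainbow angle = 53.733°.
At 633 nm (n = 1.331): cos²i = 0.09645 → i = 71.907°, r = 45.575°, D_min = 230.365°, rainbow angle = 50.365°.
Angular width = |53.733° − 50.365°| = 3.368°.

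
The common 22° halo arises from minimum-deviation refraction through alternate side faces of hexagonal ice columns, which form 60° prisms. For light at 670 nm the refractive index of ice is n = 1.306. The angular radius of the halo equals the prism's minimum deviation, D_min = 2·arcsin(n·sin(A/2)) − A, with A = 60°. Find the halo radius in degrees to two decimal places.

n·sin(A/2) = 1.306 × sin 30° = 1.306 × 0.5000 = 0.6530.
D_min = 2·arcsin(0.6530) − 60° = 2 × 40.768° − 60° = 21.536°.

21.54°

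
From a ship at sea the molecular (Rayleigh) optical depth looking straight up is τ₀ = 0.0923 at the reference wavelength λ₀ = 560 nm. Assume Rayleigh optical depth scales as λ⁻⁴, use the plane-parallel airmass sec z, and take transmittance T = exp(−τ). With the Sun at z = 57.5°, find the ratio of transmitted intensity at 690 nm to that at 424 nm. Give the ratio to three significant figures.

Airmass: sec 57.5° = 1.8612.
τ(690 nm) = 0.0923 × (560/690)⁴ × 1.8612 = 0.0923 × 0.4339 × 1.8612 = 0.0745.
τ(424 nm) = 0.0923 × (560/424)⁴ × 1.8612 = 0.0923 × 3.0429 × 1.8612 = 0.5227.
T(690)/T(424) = exp(τ_B − τ_A) = exp(0.4482) = 1.5655.

1.57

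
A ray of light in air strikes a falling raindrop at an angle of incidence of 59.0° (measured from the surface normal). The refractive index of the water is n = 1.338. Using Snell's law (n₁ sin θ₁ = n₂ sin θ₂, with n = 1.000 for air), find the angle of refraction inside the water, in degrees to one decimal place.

39.8°

Snell: sin θ_r = sin θ_i / n = sin 59.0° / 1.338 = 0.8572 / 1.338 = 0.6406.
θ_r = arcsin(0.6406) = 39.84°.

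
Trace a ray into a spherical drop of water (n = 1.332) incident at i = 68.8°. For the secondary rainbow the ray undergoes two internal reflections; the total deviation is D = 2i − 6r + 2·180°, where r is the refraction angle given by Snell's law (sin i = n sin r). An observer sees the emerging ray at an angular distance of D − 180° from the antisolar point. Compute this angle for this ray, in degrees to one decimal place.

51.1°

sin r = sin 68.8° / 1.332 = 0.9323/1.332 = 0.6999; r = 44.42°.
D = 2·68.8° − 6·44.42° + 2·180° = 137.60° − 266.53° + 360° = 231.07°.
Angle from antisolar point = D − 180° = 51.07°.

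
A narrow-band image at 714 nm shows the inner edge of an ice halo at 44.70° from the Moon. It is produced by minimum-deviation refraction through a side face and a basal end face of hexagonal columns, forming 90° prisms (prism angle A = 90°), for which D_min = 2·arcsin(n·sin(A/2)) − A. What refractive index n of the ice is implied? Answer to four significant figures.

Rearranging: n = sin((D_min + A)/2) / sin(A/2).
(D_min + A)/2 = (44.70° + 90°)/2 = 67.350°.
n = sin 67.350° / sin 45° = 0.9229 / 0.7071 = 1.3051.

1.305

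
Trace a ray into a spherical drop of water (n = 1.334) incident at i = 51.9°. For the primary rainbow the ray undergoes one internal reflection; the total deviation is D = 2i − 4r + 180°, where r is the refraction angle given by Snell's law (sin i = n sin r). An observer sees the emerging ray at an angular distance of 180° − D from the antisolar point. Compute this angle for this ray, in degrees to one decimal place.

sin r = sin 51.9° / 1.334 = 0.7869/1.334 = 0.5899; r = 36.15°.
D = 2·51.9° − 4·36.15° + 180° = 103.80° − 144.60° + 180° = 139.20°.
Angle from antisolar point = 180° − D = 40.80°.

40.8°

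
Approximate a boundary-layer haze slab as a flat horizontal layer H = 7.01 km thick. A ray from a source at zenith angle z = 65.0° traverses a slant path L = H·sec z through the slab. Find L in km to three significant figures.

16.6 km

sec z = 1/cos 65.0° = 2.3662.
L = 7.01 × 2.3662 = 16.587 km.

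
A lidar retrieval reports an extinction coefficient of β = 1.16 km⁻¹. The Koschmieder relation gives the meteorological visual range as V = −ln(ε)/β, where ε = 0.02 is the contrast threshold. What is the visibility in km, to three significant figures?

V = −ln(0.02) / 1.16 = 3.912 / 1.16 = 3.3724 km.

3.37 km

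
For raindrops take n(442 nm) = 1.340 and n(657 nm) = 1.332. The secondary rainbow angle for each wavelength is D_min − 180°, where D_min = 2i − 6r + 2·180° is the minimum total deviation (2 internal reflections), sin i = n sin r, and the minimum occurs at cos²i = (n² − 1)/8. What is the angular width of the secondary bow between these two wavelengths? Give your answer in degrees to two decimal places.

At 442 nm (n = 1.340): cos²i = 0.09945 → i = 71.618°, r = 45.088°, D_min = 232.709°, rainbow angle = 52.709°.
At 657 nm (n = 1.332): cos²i = 0.09678 → i = 71.875°, r = 45.520°, D_min = 230.628°, rainbow angle = 50.628°.
Angular width = |52.709° − 50.628°| = 2.080°.

2.08°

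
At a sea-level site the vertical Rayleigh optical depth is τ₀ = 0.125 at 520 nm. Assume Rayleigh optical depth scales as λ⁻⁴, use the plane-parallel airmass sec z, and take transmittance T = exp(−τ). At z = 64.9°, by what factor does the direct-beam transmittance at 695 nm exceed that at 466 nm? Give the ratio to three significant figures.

1.44

Airmass: sec 64.9° = 2.3574.
τ(695 nm) = 0.125 × (520/695)⁴ × 2.3574 = 0.125 × 0.3134 × 2.3574 = 0.0923.
τ(466 nm) = 0.125 × (520/466)⁴ × 2.3574 = 0.125 × 1.5505 × 2.3574 = 0.4569.
T(695)/T(466) = exp(τ_B − τ_A) = exp(0.3645) = 1.4399.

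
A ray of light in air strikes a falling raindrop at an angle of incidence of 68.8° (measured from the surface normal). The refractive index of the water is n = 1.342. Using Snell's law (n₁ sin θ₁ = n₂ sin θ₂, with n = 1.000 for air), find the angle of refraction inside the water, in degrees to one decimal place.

Snell: sin θ_r = sin θ_i / n = sin 68.8° / 1.342 = 0.9323 / 1.342 = 0.6947.
θ_r = arcsin(0.6947) = 44.01°.

44.0°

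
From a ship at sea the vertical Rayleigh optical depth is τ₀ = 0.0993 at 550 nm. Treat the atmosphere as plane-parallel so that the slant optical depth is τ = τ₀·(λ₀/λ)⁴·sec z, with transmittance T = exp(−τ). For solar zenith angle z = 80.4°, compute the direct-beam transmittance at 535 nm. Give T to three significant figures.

sec 80.4° = 5.9963.
τ = 0.0993 × (550/535)⁴ × 5.9963 = 0.0993 × 1.1170 × 5.9963 = 0.6651.
T = exp(−0.6651) = 0.5142.

0.514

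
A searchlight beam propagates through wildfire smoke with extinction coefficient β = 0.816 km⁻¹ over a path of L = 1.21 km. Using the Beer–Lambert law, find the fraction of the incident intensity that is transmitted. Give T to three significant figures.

0.373

τ = β·L = 0.816 × 1.21 = 0.9874.
T = exp(−0.9874) = 0.3726.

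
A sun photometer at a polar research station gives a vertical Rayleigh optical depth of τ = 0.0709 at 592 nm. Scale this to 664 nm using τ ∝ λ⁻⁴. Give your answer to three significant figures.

τ(664 nm) = τ(592 nm) × (592/664)⁴ = 0.0709 × (0.8916)⁴ = 0.0709 × 0.6319 = 0.0448.

0.0448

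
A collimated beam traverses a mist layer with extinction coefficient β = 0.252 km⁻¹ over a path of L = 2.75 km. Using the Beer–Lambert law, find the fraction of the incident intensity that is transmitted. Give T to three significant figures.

0.500

τ = β·L = 0.252 × 2.75 = 0.6930.
T = exp(−0.6930) = 0.5001.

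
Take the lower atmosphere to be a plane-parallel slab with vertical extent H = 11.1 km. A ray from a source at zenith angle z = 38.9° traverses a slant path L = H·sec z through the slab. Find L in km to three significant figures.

sec z = 1/cos 38.9° = 1.2849.
L = 11.1 × 1.2849 = 14.263 km.

14.3 km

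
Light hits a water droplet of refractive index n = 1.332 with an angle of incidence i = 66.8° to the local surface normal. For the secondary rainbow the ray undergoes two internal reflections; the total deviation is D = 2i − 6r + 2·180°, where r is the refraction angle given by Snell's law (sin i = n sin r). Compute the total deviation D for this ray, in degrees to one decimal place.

231.8°

sin r = sin 66.8° / 1.332 = 0.9191/1.332 = 0.6900; r = 43.63°.
D = 2·66.8° − 6·43.63° + 2·180° = 133.60° − 261.80° + 360° = 231.80°.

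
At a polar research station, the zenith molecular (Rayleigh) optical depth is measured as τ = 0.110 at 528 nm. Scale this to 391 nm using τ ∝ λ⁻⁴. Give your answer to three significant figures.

τ(391 nm) = τ(528 nm) × (528/391)⁴ = 0.110 × (1.3504)⁴ = 0.110 × 3.3253 = 0.3658.

0.366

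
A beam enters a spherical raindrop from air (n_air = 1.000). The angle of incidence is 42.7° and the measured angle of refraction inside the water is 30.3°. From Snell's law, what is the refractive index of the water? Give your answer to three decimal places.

1.344

n = sin θ_i / sin θ_r = sin 42.7° / sin 30.3° = 0.6782 / 0.5045 = 1.3441.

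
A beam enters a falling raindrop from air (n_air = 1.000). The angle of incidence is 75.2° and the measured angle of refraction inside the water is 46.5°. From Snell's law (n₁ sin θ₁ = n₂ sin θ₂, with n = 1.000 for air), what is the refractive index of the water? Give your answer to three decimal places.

1.333

n = sin θ_i / sin θ_r = sin 75.2° / sin 46.5° = 0.9668 / 0.7254 = 1.3329.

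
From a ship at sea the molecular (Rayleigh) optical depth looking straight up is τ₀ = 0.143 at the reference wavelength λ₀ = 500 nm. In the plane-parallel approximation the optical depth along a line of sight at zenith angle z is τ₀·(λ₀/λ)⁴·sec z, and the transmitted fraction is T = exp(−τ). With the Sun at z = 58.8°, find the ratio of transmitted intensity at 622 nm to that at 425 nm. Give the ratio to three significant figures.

1.51

Airmass: sec 58.8° = 1.9304.
τ(622 nm) = 0.143 × (500/622)⁴ × 1.9304 = 0.143 × 0.4176 × 1.9304 = 0.1153.
τ(425 nm) = 0.143 × (500/425)⁴ × 1.9304 = 0.143 × 1.9157 × 1.9304 = 0.5288.
T(622)/T(425) = exp(τ_B − τ_A) = exp(0.4136) = 1.5122.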